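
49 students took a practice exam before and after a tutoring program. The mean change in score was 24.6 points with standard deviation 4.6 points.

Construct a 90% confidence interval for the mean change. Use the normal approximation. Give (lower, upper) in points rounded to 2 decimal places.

(23.52, 25.68)

This is a matched-pairs design, so SE = s_d/√n = 4.6/√49 = 0.6571.
Margin = 1.645 × 0.6571 = 1.0809; the interval is 24.6 ± 1.0809 = (23.52, 25.68).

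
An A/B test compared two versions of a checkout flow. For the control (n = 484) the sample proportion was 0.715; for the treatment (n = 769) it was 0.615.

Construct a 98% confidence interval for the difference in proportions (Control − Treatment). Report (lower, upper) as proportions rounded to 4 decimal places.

(0.0372, 0.1628)

SE₁ = √(p̂₁(1−p̂₁)/n₁) = √(0.7150·0.2850/484) = 0.02052; SE₂ = √(0.6150·0.3850/769) = 0.01755.
Independent samples: SE of the difference = √(SE₁² + SE₂²) = √(0.0004210704 + 0.0003080025) = 0.02700.
z* for 98% confidence is 2.326, so the margin of error is 2.326 × 0.02700 = 0.06280.
Point estimate p̂₁ − p̂₂ = 0.7150 − 0.6150 = 0.1000.
0.1000 ± 0.06280 → (0.0372, 0.1628).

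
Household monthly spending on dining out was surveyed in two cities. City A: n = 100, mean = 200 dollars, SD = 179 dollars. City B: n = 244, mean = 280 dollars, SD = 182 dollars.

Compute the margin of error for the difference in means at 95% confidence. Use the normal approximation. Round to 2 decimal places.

SE₁ = s₁/√n₁ = 179/√100 = 17.9000; SE₂ = 182/√244 = 11.6514.
Independent samples, unequal variances: SE_diff = √(SE₁² + SE₂²) = √(320.41 + 135.75512196) = 21.3580.
z* = 1.960, so margin of error = 1.960 × 21.3580 = 41.8617.

41.86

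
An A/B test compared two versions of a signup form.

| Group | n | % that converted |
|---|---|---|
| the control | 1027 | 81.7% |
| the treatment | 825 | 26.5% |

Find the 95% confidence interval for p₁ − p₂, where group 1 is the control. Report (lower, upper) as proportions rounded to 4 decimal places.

The two standard errors are √(0.8170×0.1830/1027) = 0.01207 and √(0.2650×0.7350/825) = 0.01537.
Because the samples are independent, SE_diff = √(0.01207² + 0.01537²) = 0.01954.
Using z* = 1.960 for 95%, ME = 1.960 × 0.01954 = 0.03830.
p̂₁ − p̂₂ = 0.5520; interval 0.5520 ± 0.03830 gives (0.5137, 0.5903).

(0.5137, 0.5903)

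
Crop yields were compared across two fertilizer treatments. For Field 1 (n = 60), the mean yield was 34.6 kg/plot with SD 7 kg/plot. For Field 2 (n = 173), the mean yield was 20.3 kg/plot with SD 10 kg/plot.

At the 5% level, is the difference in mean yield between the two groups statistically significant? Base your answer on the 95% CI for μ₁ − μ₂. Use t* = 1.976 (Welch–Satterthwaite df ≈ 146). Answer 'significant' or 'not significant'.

Standard errors of each mean: 7/√60 = 0.9037 and 10/√173 = 0.7603.
SE(x̄₁ − x̄₂) = √(0.9037² + 0.7603²) = 1.1810 for independent samples with unequal variances.
With t* = 1.976, the margin is 1.976 × 1.1810 = 2.3337.
x̄₁ − x̄₂ = 34.6 − 20.3 = 14.3000; the interval is 14.3000 ± 2.3337 = (11.9663, 16.6337).
The interval (11.9663, 16.6337) does not contain 0, so the difference is significant.

significant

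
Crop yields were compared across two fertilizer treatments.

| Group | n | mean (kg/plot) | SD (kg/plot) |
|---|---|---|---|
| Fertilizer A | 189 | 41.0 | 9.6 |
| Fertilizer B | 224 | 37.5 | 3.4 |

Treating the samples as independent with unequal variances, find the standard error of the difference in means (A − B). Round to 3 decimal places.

Standard errors of each mean: 9.6/√189 = 0.6983 and 3.4/√224 = 0.2272.
SE(x̄₁ − x̄₂) = √(0.6983² + 0.2272²) = 0.7343 for independent samples with unequal variances.

0.734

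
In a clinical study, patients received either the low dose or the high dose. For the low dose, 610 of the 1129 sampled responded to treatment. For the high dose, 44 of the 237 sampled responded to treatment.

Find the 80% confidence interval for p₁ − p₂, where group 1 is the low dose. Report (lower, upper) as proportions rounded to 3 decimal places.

Sample proportions: 610/1129 = 0.5403, 44/237 = 0.1857.
Each SE is √(p̂(1−p̂)/n): √(0.5403·0.4597/1129) = 0.01483 and √(0.1857·0.8143/237) = 0.02526.
SE(p̂₁ − p̂₂) = √(SE₁² + SE₂²) = √(0.0002199289 + 0.0006380676) = 0.02929, since the two samples are independent.
At 80% confidence z* = 1.282; margin = 1.282 × 0.02929 = 0.03755.
The difference is 0.5403 − 0.1857 = 0.3546, so the interval is 0.3546 ± 0.03755 = (0.317, 0.392).

(0.317, 0.392)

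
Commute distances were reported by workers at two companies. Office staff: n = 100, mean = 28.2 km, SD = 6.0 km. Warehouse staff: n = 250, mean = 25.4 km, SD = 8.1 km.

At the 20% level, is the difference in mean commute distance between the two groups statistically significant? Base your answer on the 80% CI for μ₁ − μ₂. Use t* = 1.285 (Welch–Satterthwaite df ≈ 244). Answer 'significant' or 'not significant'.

significant

Standard errors of each mean: 6.0/√100 = 0.6000 and 8.1/√250 = 0.5123.
SE(x̄₁ − x̄₂) = √(0.6000² + 0.5123²) = 0.7890 for independent samples with unequal variances.
With t* = 1.285, the margin is 1.285 × 0.7890 = 1.0139.
x̄₁ − x̄₂ = 28.2 − 25.4 = 2.8000; the interval is 2.8000 ± 1.0139 = (1.7861, 3.8139).
The interval (1.7861, 3.8139) does not contain 0, so the difference is significant.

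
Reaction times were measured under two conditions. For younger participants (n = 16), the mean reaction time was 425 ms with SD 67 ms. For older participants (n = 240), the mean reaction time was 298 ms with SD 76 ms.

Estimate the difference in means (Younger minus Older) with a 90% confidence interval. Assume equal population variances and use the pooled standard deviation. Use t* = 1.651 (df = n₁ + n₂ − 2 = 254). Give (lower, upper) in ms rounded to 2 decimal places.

(94.82, 159.18)

Pooled variance s_p² = [15·67² + 239·76²] / (16+240−2) = 5699.9961, so s_p = 75.4983.
SE_diff = s_p·√(1/n₁ + 1/n₂) = 75.4983·√(1/16 + 1/240) = 19.4936.
t* = 1.651; margin = 1.651 × 19.4936 = 32.1839.
Difference = 425 − 298 = 127.0000.
127.0000 ± 32.1839 → (94.82, 159.18).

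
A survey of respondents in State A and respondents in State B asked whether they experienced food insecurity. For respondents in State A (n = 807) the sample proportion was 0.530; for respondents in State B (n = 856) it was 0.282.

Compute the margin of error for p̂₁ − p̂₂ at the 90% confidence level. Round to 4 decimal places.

SE₁ = √(p̂₁(1−p̂₁)/n₁) = √(0.5300·0.4700/807) = 0.01757; SE₂ = √(0.2820·0.7180/856) = 0.01538.
Independent samples: SE of the difference = √(SE₁² + SE₂²) = √(0.0003087049 + 0.0002365444) = 0.02335.
z* for 90% confidence is 1.645, so the margin of error is 1.645 × 0.02335 = 0.03841.

0.0384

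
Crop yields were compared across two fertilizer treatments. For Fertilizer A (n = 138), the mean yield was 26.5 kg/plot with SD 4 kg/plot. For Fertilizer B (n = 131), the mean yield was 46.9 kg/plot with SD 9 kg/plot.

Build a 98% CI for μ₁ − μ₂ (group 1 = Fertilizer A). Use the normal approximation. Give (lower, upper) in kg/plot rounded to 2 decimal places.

(-22.39, -18.41)

SE₁ = s₁/√n₁ = 4/√138 = 0.3405; SE₂ = 9/√131 = 0.7863.
Independent samples, unequal variances: SE_diff = √(SE₁² + SE₂²) = √(0.11594025 + 0.61826769) = 0.8569.
z* = 2.326, so margin of error = 2.326 × 0.8569 = 1.9931.
Difference in means = 26.5 − 46.9 = -20.4000.
-20.4000 ± 1.9931 → (-22.39, -18.41).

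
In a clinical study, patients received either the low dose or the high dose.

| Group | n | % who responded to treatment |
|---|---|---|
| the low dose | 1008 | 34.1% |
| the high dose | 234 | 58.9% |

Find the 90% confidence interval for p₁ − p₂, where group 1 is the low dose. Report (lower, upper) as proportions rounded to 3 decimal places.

The two standard errors are √(0.3410×0.6590/1008) = 0.01493 and √(0.5890×0.4110/234) = 0.03216.
Because the samples are independent, SE_diff = √(0.01493² + 0.03216²) = 0.03546.
Using z* = 1.645 for 90%, ME = 1.645 × 0.03546 = 0.05833.
p̂₁ − p̂₂ = -0.2480; interval -0.2480 ± 0.05833 gives (-0.306, -0.190).

(-0.306, -0.190)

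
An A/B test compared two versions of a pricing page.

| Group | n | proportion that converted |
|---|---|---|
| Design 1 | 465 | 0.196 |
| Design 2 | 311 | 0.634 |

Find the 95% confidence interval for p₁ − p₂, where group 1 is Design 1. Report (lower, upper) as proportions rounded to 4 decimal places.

(-0.5026, -0.3734)

The two standard errors are √(0.1960×0.8040/465) = 0.01841 and √(0.6340×0.3660/311) = 0.02732.
Because the samples are independent, SE_diff = √(0.01841² + 0.02732²) = 0.03294.
Using z* = 1.960 for 95%, ME = 1.960 × 0.03294 = 0.06456.
p̂₁ − p̂₂ = -0.4380; interval -0.4380 ± 0.06456 gives (-0.5026, -0.3734).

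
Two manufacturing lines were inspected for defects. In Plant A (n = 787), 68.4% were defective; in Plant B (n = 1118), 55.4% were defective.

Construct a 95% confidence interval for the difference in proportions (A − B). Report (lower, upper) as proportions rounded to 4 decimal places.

(0.0864, 0.1736)

Each SE is √(p̂(1−p̂)/n): √(0.6840·0.3160/787) = 0.01657 and √(0.5540·0.4460/1118) = 0.01487.
SE(p̂₁ − p̂₂) = √(SE₁² + SE₂²) = √(0.0002745649 + 0.0002211169) = 0.02226, since the two samples are independent.
At 95% confidence z* = 1.960; margin = 1.960 × 0.02226 = 0.04363.
The difference is 0.6840 − 0.5540 = 0.1300, so the interval is 0.1300 ± 0.04363 = (0.0864, 0.1736).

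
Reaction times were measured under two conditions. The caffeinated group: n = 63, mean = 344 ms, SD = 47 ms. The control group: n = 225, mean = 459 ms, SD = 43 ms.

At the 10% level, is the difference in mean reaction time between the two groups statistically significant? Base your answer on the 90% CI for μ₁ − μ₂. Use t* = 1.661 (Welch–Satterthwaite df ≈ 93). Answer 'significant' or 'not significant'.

significant

Per-group SEs: s₁/√n₁ = 47/√63 = 5.9214, s₂/√n₂ = 43/√225 = 2.8667.
Unpooled SE of the difference: √(35.06297796 + 8.21796889) = 6.5788.
Margin of error = t* · SE = 1.661 × 6.5788 = 10.9274.
x̄₁ − x̄₂ = 344 − 459 = -115.0000.
CI: -115.0000 ± 10.9274 = (-125.9274, -104.0726).
The interval (-125.9274, -104.0726) does not contain 0, so the difference is significant.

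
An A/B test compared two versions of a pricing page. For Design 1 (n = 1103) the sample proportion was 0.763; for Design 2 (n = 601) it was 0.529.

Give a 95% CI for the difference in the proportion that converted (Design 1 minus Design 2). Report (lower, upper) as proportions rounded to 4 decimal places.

(0.1869, 0.2811)

Each SE is √(p̂(1−p̂)/n): √(0.7630·0.2370/1103) = 0.01280 and √(0.5290·0.4710/601) = 0.02036.
SE(p̂₁ − p̂₂) = √(SE₁² + SE₂²) = √(0.00016384 + 0.0004145296) = 0.02405, since the two samples are independent.
At 95% confidence z* = 1.960; margin = 1.960 × 0.02405 = 0.04714.
The difference is 0.7630 − 0.5290 = 0.2340, so the interval is 0.2340 ± 0.04714 = (0.1869, 0.2811).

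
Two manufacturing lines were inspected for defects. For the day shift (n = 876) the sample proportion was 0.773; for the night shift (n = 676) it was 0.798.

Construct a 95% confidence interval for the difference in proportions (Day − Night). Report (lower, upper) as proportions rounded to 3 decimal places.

The two standard errors are √(0.7730×0.2270/876) = 0.01415 and √(0.7980×0.2020/676) = 0.01544.
Because the samples are independent, SE_diff = √(0.01415² + 0.01544²) = 0.02094.
Using z* = 1.960 for 95%, ME = 1.960 × 0.02094 = 0.04104.
p̂₁ − p̂₂ = -0.0250; interval -0.0250 ± 0.04104 gives (-0.066, 0.016).

(-0.066, 0.016)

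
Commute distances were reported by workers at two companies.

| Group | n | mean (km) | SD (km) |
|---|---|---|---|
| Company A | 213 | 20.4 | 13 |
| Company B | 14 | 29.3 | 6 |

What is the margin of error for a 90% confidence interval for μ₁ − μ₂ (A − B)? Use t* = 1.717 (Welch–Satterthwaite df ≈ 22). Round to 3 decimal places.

3.150

Standard errors of each mean: 13/√213 = 0.8907 and 6/√14 = 1.6036.
SE(x̄₁ − x̄₂) = √(0.8907² + 1.6036²) = 1.8344 for independent samples with unequal variances.
With t* = 1.717, the margin is 1.717 × 1.8344 = 3.1497.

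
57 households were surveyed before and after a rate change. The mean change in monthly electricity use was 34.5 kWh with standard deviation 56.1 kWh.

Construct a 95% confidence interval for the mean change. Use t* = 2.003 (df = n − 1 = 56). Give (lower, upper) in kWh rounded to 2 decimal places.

Paired design: SE = s_d/√n = 56.1/√57 = 7.4306.
t* = 2.003; margin of error = 2.003 × 7.4306 = 14.8835.
34.5 ± 14.8835 → (19.62, 49.38).

(19.62, 49.38)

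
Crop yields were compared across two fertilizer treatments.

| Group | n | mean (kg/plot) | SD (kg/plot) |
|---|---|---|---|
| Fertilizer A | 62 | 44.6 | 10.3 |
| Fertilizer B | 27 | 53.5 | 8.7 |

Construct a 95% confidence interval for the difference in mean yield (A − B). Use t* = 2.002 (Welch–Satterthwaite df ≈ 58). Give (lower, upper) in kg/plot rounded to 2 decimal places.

Standard errors of each mean: 10.3/√62 = 1.3081 and 8.7/√27 = 1.6743.
SE(x̄₁ − x̄₂) = √(1.3081² + 1.6743²) = 2.1247 for independent samples with unequal variances.
With t* = 2.002, the margin is 2.002 × 2.1247 = 4.2536.
x̄₁ − x̄₂ = 44.6 − 53.5 = -8.9000; the interval is -8.9000 ± 4.2536 = (-13.15, -4.65).

(-13.15, -4.65)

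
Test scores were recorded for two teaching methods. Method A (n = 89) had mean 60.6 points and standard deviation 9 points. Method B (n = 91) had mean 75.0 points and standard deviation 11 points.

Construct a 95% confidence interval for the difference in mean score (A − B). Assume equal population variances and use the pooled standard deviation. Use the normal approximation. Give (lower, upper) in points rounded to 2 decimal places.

(-17.34, -11.46)

s_p = √[((n₁−1)s₁² + (n₂−1)s₂²)/(n₁+n₂−2)] = √[(88·9² + 90·11²)/178] = 10.0610.
SE = 10.0610·√(1/89 + 1/91) = 1.4999.
With z* = 1.960, margin = 1.960 × 1.4999 = 2.9398.
x̄₁ − x̄₂ = 60.6 − 75.0 = -14.4000; interval -14.4000 ± 2.9398 = (-17.34, -11.46).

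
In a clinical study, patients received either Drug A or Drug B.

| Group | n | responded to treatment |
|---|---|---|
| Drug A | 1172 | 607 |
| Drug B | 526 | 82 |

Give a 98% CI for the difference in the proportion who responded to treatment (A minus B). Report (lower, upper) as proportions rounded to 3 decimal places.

Sample proportions: 607/1172 = 0.5179, 82/526 = 0.1559.
Each SE is √(p̂(1−p̂)/n): √(0.5179·0.4821/1172) = 0.01460 and √(0.1559·0.8441/526) = 0.01582.
SE(p̂₁ − p̂₂) = √(SE₁² + SE₂²) = √(0.00021316 + 0.0002502724) = 0.02153, since the two samples are independent.
At 98% confidence z* = 2.326; margin = 2.326 × 0.02153 = 0.05008.
The difference is 0.5179 − 0.1559 = 0.3620, so the interval is 0.3620 ± 0.05008 = (0.312, 0.412).

(0.312, 0.412)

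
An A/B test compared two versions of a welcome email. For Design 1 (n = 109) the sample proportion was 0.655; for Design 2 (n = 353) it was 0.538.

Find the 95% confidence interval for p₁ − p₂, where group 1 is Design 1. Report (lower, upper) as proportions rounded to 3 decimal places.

The two standard errors are √(0.6550×0.3450/109) = 0.04553 and √(0.5380×0.4620/353) = 0.02654.
Because the samples are independent, SE_diff = √(0.04553² + 0.02654²) = 0.05270.
Using z* = 1.960 for 95%, ME = 1.960 × 0.05270 = 0.10329.
p̂₁ − p̂₂ = 0.1170; interval 0.1170 ± 0.10329 gives (0.014, 0.220).

(0.014, 0.220)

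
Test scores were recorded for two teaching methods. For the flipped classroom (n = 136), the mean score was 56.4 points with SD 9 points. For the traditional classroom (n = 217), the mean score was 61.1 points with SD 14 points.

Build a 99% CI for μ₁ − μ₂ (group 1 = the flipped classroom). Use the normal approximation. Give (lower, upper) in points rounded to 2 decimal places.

Standard errors of each mean: 9/√136 = 0.7717 and 14/√217 = 0.9504.
SE(x̄₁ − x̄₂) = √(0.7717² + 0.9504²) = 1.2242 for independent samples with unequal variances.
With z* = 2.576, the margin is 2.576 × 1.2242 = 3.1535.
x̄₁ − x̄₂ = 56.4 − 61.1 = -4.7000; the interval is -4.7000 ± 3.1535 = (-7.85, -1.55).

(-7.85, -1.55)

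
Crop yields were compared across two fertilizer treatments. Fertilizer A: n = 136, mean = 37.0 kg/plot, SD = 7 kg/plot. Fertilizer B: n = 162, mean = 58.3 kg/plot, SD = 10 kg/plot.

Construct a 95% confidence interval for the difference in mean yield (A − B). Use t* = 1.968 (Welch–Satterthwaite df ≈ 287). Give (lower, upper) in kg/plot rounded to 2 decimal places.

(-23.25, -19.35)

SE₁ = s₁/√n₁ = 7/√136 = 0.6002; SE₂ = 10/√162 = 0.7857.
Independent samples, unequal variances: SE_diff = √(SE₁² + SE₂²) = √(0.36024004 + 0.61732449) = 0.9887.
t* = 1.968, so margin of error = 1.968 × 0.9887 = 1.9458.
Difference in means = 37.0 − 58.3 = -21.3000.
-21.3000 ± 1.9458 → (-23.25, -19.35).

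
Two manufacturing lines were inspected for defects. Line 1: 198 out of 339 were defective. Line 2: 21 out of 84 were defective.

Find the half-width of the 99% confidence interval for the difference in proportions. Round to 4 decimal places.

0.1399

p̂₁ = 198/339 = 0.5841 and p̂₂ = 21/84 = 0.2500.
SE₁ = √(p̂₁(1−p̂₁)/n₁) = √(0.5841·0.4159/339) = 0.02677; SE₂ = √(0.2500·0.7500/84) = 0.04725.
Independent samples: SE of the difference = √(SE₁² + SE₂²) = √(0.0007166329 + 0.0022325625) = 0.05431.
z* for 99% confidence is 2.576, so the margin of error is 2.576 × 0.05431 = 0.13990.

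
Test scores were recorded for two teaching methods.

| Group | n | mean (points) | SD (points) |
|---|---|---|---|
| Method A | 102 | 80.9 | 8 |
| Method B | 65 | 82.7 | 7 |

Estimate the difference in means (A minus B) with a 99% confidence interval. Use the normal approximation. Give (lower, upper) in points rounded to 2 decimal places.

Standard errors of each mean: 8/√102 = 0.7921 and 7/√65 = 0.8682.
SE(x̄₁ − x̄₂) = √(0.7921² + 0.8682²) = 1.1752 for independent samples with unequal variances.
With z* = 2.576, the margin is 2.576 × 1.1752 = 3.0273.
x̄₁ − x̄₂ = 80.9 − 82.7 = -1.8000; the interval is -1.8000 ± 3.0273 = (-4.83, 1.23).

(-4.83, 1.23)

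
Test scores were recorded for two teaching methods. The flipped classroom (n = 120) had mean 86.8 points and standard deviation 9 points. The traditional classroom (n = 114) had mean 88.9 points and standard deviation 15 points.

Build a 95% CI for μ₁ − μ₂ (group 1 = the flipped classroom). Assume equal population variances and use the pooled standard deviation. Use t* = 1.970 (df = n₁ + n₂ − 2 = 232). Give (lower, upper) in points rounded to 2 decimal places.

Pooled variance s_p² = [119·9² + 113·15²] / (120+114−2) = 151.1379, so s_p = 12.2938.
SE_diff = s_p·√(1/n₁ + 1/n₂) = 12.2938·√(1/120 + 1/114) = 1.6079.
t* = 1.970; margin = 1.970 × 1.6079 = 3.1676.
Difference = 86.8 − 88.9 = -2.1000.
-2.1000 ± 3.1676 → (-5.27, 1.07).

(-5.27, 1.07)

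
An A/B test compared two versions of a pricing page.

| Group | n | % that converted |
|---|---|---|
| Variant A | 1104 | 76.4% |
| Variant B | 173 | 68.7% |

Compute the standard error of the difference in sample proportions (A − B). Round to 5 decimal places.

0.03750

The two standard errors are √(0.7640×0.2360/1104) = 0.01278 and √(0.6870×0.3130/173) = 0.03526.
Because the samples are independent, SE_diff = √(0.01278² + 0.03526²) = 0.03750.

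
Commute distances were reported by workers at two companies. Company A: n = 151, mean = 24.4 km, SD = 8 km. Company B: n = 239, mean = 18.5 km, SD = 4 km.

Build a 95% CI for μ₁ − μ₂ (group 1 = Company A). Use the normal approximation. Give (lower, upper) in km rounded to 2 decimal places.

Per-group SEs: s₁/√n₁ = 8/√151 = 0.6510, s₂/√n₂ = 4/√239 = 0.2587.
Unpooled SE of the difference: √(0.423801 + 0.06692569) = 0.7005.
Margin of error = z* · SE = 1.960 × 0.7005 = 1.3730.
x̄₁ − x̄₂ = 24.4 − 18.5 = 5.9000.
CI: 5.9000 ± 1.3730 = (4.53, 7.27).

(4.53, 7.27)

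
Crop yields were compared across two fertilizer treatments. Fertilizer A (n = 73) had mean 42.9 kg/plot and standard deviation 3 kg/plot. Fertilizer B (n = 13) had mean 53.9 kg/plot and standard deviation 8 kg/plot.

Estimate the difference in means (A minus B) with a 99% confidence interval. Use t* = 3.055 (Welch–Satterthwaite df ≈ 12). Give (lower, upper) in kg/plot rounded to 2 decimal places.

(-17.86, -4.14)

SE₁ = s₁/√n₁ = 3/√73 = 0.3511; SE₂ = 8/√13 = 2.2188.
Independent samples, unequal variances: SE_diff = √(SE₁² + SE₂²) = √(0.12327121 + 4.92307344) = 2.2464.
t* = 3.055, so margin of error = 3.055 × 2.2464 = 6.8628.
Difference in means = 42.9 − 53.9 = -11.0000.
-11.0000 ± 6.8628 → (-17.86, -4.14).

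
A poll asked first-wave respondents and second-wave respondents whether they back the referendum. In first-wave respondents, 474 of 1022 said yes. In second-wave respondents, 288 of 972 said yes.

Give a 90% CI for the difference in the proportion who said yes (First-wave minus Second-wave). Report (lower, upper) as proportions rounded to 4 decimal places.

Sample proportions: 474/1022 = 0.4638, 288/972 = 0.2963.
Each SE is √(p̂(1−p̂)/n): √(0.4638·0.5362/1022) = 0.01560 and √(0.2963·0.7037/972) = 0.01465.
SE(p̂₁ − p̂₂) = √(SE₁² + SE₂²) = √(0.00024336 + 0.0002146225) = 0.02140, since the two samples are independent.
At 90% confidence z* = 1.645; margin = 1.645 × 0.02140 = 0.03520.
The difference is 0.4638 − 0.2963 = 0.1675, so the interval is 0.1675 ± 0.03520 = (0.1323, 0.2027).

(0.1323, 0.2027)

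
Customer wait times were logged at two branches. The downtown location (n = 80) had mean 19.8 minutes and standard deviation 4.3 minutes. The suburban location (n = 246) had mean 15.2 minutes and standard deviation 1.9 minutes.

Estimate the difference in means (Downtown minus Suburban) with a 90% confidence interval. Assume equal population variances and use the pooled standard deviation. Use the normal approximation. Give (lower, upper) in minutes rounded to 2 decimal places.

Pooled variance s_p² = [79·4.3² + 245·1.9²] / (80+246−2) = 7.2381, so s_p = 2.6904.
SE_diff = s_p·√(1/n₁ + 1/n₂) = 2.6904·√(1/80 + 1/246) = 0.3463.
z* = 1.645; margin = 1.645 × 0.3463 = 0.5697.
Difference = 19.8 − 15.2 = 4.6000.
4.6000 ± 0.5697 → (4.03, 5.17).

(4.03, 5.17)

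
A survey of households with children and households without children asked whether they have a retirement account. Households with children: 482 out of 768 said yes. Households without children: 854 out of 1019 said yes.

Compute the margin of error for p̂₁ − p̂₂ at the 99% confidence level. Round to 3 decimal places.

p̂₁ = 482/768 = 0.6276 and p̂₂ = 854/1019 = 0.8381.
SE₁ = √(p̂₁(1−p̂₁)/n₁) = √(0.6276·0.3724/768) = 0.01744; SE₂ = √(0.8381·0.1619/1019) = 0.01154.
Independent samples: SE of the difference = √(SE₁² + SE₂²) = √(0.0003041536 + 0.0001331716) = 0.02091.
z* for 99% confidence is 2.576, so the margin of error is 2.576 × 0.02091 = 0.05386.

0.054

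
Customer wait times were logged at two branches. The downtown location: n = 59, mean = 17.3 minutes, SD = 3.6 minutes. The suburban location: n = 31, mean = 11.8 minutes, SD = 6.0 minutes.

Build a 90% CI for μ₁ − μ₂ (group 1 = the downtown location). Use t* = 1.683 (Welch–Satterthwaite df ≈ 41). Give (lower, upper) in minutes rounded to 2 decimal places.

Per-group SEs: s₁/√n₁ = 3.6/√59 = 0.4687, s₂/√n₂ = 6.0/√31 = 1.0776.
Unpooled SE of the difference: √(0.21967969 + 1.16122176) = 1.1751.
Margin of error = t* · SE = 1.683 × 1.1751 = 1.9777.
x̄₁ − x̄₂ = 17.3 − 11.8 = 5.5000.
CI: 5.5000 ± 1.9777 = (3.52, 7.48).

(3.52, 7.48)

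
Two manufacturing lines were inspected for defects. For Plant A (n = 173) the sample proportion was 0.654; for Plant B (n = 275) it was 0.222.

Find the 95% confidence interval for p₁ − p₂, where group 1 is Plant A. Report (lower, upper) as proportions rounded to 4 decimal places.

(0.3458, 0.5182)

SE₁ = √(p̂₁(1−p̂₁)/n₁) = √(0.6540·0.3460/173) = 0.03617; SE₂ = √(0.2220·0.7780/275) = 0.02506.
Independent samples: SE of the difference = √(SE₁² + SE₂²) = √(0.0013082689 + 0.0006280036) = 0.04400.
z* for 95% confidence is 1.960, so the margin of error is 1.960 × 0.04400 = 0.08624.
Point estimate p̂₁ − p̂₂ = 0.6540 − 0.2220 = 0.4320.
0.4320 ± 0.08624 → (0.3458, 0.5182).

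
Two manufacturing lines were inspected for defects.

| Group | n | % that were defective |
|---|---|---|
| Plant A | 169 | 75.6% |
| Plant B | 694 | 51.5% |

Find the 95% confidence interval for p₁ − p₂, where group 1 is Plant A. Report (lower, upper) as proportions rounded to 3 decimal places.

(0.166, 0.316)

The two standard errors are √(0.7560×0.2440/169) = 0.03304 and √(0.5150×0.4850/694) = 0.01897.
Because the samples are independent, SE_diff = √(0.03304² + 0.01897²) = 0.03810.
Using z* = 1.960 for 95%, ME = 1.960 × 0.03810 = 0.07468.
p̂₁ − p̂₂ = 0.2410; interval 0.2410 ± 0.07468 gives (0.166, 0.316).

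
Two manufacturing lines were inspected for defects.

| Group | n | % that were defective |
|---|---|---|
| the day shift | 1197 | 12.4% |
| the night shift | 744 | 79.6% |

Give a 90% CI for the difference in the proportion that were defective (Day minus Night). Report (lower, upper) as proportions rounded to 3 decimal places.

SE₁ = √(p̂₁(1−p̂₁)/n₁) = √(0.1240·0.8760/1197) = 0.00953; SE₂ = √(0.7960·0.2040/744) = 0.01477.
Independent samples: SE of the difference = √(SE₁² + SE₂²) = √(0.0000908209 + 0.0002181529) = 0.01758.
z* for 90% confidence is 1.645, so the margin of error is 1.645 × 0.01758 = 0.02892.
Point estimate p̂₁ − p̂₂ = 0.1240 − 0.7960 = -0.6720.
-0.6720 ± 0.02892 → (-0.701, -0.643).

(-0.701, -0.643)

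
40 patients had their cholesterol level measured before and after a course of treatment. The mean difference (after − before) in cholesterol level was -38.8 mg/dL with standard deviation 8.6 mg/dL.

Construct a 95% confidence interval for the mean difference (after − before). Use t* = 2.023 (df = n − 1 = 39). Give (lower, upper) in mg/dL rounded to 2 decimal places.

(-41.55, -36.05)

This is a matched-pairs design, so SE = s_d/√n = 8.6/√40 = 1.3598.
Margin = 2.023 × 1.3598 = 2.7509; the interval is -38.8 ± 2.7509 = (-41.55, -36.05).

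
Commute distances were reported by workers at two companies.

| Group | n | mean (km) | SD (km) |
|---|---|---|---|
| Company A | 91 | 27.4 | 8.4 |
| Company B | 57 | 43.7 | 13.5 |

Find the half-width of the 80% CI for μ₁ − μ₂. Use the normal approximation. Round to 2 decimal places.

2.56

SE₁ = s₁/√n₁ = 8.4/√91 = 0.8806; SE₂ = 13.5/√57 = 1.7881.
Independent samples, unequal variances: SE_diff = √(SE₁² + SE₂²) = √(0.77545636 + 3.19730161) = 1.9932.
z* = 1.282, so margin of error = 1.282 × 1.9932 = 2.5553.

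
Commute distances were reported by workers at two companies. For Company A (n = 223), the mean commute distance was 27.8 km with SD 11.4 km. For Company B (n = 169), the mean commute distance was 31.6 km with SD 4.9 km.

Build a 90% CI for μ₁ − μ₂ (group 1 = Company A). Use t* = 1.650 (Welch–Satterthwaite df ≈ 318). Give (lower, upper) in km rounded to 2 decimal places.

SE₁ = s₁/√n₁ = 11.4/√223 = 0.7634; SE₂ = 4.9/√169 = 0.3769.
Independent samples, unequal variances: SE_diff = √(SE₁² + SE₂²) = √(0.58277956 + 0.14205361) = 0.8514.
t* = 1.650, so margin of error = 1.650 × 0.8514 = 1.4048.
Difference in means = 27.8 − 31.6 = -3.8000.
-3.8000 ± 1.4048 → (-5.20, -2.40).

(-5.20, -2.40)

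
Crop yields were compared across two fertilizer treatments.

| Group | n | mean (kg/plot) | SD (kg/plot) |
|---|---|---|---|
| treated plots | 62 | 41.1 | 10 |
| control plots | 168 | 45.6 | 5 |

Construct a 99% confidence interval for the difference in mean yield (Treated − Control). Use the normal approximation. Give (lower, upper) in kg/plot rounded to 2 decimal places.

Per-group SEs: s₁/√n₁ = 10/√62 = 1.2700, s₂/√n₂ = 5/√168 = 0.3858.
Unpooled SE of the difference: √(1.6129 + 0.14884164) = 1.3273.
Margin of error = z* · SE = 2.576 × 1.3273 = 3.4191.
x̄₁ − x̄₂ = 41.1 − 45.6 = -4.5000.
CI: -4.5000 ± 3.4191 = (-7.92, -1.08).

(-7.92, -1.08)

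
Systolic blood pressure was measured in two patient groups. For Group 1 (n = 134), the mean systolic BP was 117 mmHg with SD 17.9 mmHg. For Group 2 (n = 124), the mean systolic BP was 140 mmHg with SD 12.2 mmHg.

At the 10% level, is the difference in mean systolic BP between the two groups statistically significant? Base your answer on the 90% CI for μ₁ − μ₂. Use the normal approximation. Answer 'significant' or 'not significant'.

SE₁ = s₁/√n₁ = 17.9/√134 = 1.5463; SE₂ = 12.2/√124 = 1.0956.
Independent samples, unequal variances: SE_diff = √(SE₁² + SE₂²) = √(2.39104369 + 1.20033936) = 1.8951.
z* = 1.645, so margin of error = 1.645 × 1.8951 = 3.1174.
Difference in means = 117 − 140 = -23.0000.
-23.0000 ± 3.1174 → (-26.1174, -19.8826).
The interval (-26.1174, -19.8826) does not contain 0, so the difference is significant.

significant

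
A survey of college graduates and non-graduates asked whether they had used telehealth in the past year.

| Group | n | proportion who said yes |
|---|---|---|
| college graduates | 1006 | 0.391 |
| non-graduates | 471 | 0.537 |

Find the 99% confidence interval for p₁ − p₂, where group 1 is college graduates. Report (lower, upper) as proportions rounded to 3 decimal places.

(-0.217, -0.075)

The two standard errors are √(0.3910×0.6090/1006) = 0.01539 and √(0.5370×0.4630/471) = 0.02298.
Because the samples are independent, SE_diff = √(0.01539² + 0.02298²) = 0.02766.
Using z* = 2.576 for 99%, ME = 2.576 × 0.02766 = 0.07125.
p̂₁ − p̂₂ = -0.1460; interval -0.1460 ± 0.07125 gives (-0.217, -0.075).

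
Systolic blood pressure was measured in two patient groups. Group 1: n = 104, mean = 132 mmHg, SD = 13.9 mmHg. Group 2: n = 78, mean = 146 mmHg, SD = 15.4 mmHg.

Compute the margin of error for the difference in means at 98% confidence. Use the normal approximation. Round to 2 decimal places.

Per-group SEs: s₁/√n₁ = 13.9/√104 = 1.3630, s₂/√n₂ = 15.4/√78 = 1.7437.
Unpooled SE of the difference: √(1.857769 + 3.04048969) = 2.2132.
Margin of error = z* · SE = 2.326 × 2.2132 = 5.1479.

5.15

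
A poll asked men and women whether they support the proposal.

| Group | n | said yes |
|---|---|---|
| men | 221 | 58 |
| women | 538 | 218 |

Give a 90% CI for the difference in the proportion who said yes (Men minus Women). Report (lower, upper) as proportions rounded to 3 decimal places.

p̂₁ = 58/221 = 0.2624 and p̂₂ = 218/538 = 0.4052.
SE₁ = √(p̂₁(1−p̂₁)/n₁) = √(0.2624·0.7376/221) = 0.02959; SE₂ = √(0.4052·0.5948/538) = 0.02117.
Independent samples: SE of the difference = √(SE₁² + SE₂²) = √(0.0008755681 + 0.0004481689) = 0.03638.
z* for 90% confidence is 1.645, so the margin of error is 1.645 × 0.03638 = 0.05985.
Point estimate p̂₁ − p̂₂ = 0.2624 − 0.4052 = -0.1428.
-0.1428 ± 0.05985 → (-0.203, -0.083).

(-0.203, -0.083)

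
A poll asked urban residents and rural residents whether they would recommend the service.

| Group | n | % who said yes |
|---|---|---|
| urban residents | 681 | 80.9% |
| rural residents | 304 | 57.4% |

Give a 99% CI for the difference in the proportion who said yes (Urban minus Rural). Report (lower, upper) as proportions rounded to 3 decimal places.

The two standard errors are √(0.8090×0.1910/681) = 0.01506 and √(0.5740×0.4260/304) = 0.02836.
Because the samples are independent, SE_diff = √(0.01506² + 0.02836²) = 0.03211.
Using z* = 2.576 for 99%, ME = 2.576 × 0.03211 = 0.08272.
p̂₁ − p̂₂ = 0.2350; interval 0.2350 ± 0.08272 gives (0.152, 0.318).

(0.152, 0.318)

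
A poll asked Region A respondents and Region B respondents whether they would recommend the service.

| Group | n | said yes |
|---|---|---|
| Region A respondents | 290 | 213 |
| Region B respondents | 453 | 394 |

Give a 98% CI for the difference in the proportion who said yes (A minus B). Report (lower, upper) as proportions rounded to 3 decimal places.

p̂₁ = 213/290 = 0.7345 and p̂₂ = 394/453 = 0.8698.
SE₁ = √(p̂₁(1−p̂₁)/n₁) = √(0.7345·0.2655/290) = 0.02593; SE₂ = √(0.8698·0.1302/453) = 0.01581.
Independent samples: SE of the difference = √(SE₁² + SE₂²) = √(0.0006723649 + 0.0002499561) = 0.03037.
z* for 98% confidence is 2.326, so the margin of error is 2.326 × 0.03037 = 0.07064.
Point estimate p̂₁ − p̂₂ = 0.7345 − 0.8698 = -0.1353.
-0.1353 ± 0.07064 → (-0.206, -0.065).

(-0.206, -0.065)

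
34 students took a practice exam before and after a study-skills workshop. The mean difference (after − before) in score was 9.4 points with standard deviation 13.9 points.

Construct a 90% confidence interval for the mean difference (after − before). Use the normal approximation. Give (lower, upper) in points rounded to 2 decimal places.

(5.48, 13.32)

This is a matched-pairs design, so SE = s_d/√n = 13.9/√34 = 2.3838.
Margin = 1.645 × 2.3838 = 3.9214; the interval is 9.4 ± 3.9214 = (5.48, 13.32).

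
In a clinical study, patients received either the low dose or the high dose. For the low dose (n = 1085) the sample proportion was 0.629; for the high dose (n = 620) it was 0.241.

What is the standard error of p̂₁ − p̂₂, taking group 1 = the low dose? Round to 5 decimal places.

0.02259

SE₁ = √(p̂₁(1−p̂₁)/n₁) = √(0.6290·0.3710/1085) = 0.01467; SE₂ = √(0.2410·0.7590/620) = 0.01718.
Independent samples: SE of the difference = √(SE₁² + SE₂²) = √(0.0002152089 + 0.0002951524) = 0.02259.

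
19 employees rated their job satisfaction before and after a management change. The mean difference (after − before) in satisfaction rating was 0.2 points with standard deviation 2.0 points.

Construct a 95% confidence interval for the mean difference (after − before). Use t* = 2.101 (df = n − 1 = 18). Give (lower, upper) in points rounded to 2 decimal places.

This is a matched-pairs design, so SE = s_d/√n = 2.0/√19 = 0.4588.
Margin = 2.101 × 0.4588 = 0.9639; the interval is 0.2 ± 0.9639 = (-0.76, 1.16).

(-0.76, 1.16)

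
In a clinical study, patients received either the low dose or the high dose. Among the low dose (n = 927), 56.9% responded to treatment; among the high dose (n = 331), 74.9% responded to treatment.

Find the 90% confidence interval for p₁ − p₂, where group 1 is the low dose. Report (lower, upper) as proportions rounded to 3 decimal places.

(-0.227, -0.133)

Each SE is √(p̂(1−p̂)/n): √(0.5690·0.4310/927) = 0.01627 and √(0.7490·0.2510/331) = 0.02383.
SE(p̂₁ − p̂₂) = √(SE₁² + SE₂²) = √(0.0002647129 + 0.0005678689) = 0.02885, since the two samples are independent.
At 90% confidence z* = 1.645; margin = 1.645 × 0.02885 = 0.04746.
The difference is 0.5690 − 0.7490 = -0.1800, so the interval is -0.1800 ± 0.04746 = (-0.227, -0.133).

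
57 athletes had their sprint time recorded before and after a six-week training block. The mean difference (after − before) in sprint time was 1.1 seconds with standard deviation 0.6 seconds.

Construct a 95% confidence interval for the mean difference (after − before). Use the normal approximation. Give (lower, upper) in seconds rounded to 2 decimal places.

(0.94, 1.26)

This is a matched-pairs design, so SE = s_d/√n = 0.6/√57 = 0.0795.
Margin = 1.960 × 0.0795 = 0.1558; the interval is 1.1 ± 0.1558 = (0.94, 1.26).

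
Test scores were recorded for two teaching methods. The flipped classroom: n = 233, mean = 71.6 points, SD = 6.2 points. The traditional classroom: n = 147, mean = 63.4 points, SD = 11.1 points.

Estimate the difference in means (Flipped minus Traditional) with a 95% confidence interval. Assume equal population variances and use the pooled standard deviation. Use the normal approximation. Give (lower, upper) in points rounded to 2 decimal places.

(6.46, 9.94)

s_p = √[((n₁−1)s₁² + (n₂−1)s₂²)/(n₁+n₂−2)] = √[(232·6.2² + 146·11.1²)/378] = 8.4369.
SE = 8.4369·√(1/233 + 1/147) = 0.8887.
With z* = 1.960, margin = 1.960 × 0.8887 = 1.7419.
x̄₁ − x̄₂ = 71.6 − 63.4 = 8.2000; interval 8.2000 ± 1.7419 = (6.46, 9.94).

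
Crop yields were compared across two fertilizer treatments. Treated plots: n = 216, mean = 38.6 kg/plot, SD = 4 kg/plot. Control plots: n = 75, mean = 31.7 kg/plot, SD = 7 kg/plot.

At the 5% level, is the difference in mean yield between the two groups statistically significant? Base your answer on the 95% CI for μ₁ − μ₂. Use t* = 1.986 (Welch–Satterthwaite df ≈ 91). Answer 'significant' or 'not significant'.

significant

Standard errors of each mean: 4/√216 = 0.2722 and 7/√75 = 0.8083.
SE(x̄₁ − x̄₂) = √(0.2722² + 0.8083²) = 0.8529 for independent samples with unequal variances.
With t* = 1.986, the margin is 1.986 × 0.8529 = 1.6939.
x̄₁ − x̄₂ = 38.6 − 31.7 = 6.9000; the interval is 6.9000 ± 1.6939 = (5.2061, 8.5939).
The interval (5.2061, 8.5939) does not contain 0, so the difference is significant.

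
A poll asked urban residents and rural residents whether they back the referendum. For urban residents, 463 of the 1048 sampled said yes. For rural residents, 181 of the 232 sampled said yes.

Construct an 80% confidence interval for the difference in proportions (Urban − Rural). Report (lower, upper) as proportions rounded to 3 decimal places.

First, p̂₁ = 463/1048 = 0.4418; p̂₂ = 181/232 = 0.7802.
The two standard errors are √(0.4418×0.5582/1048) = 0.01534 and √(0.7802×0.2198/232) = 0.02719.
Because the samples are independent, SE_diff = √(0.01534² + 0.02719²) = 0.03122.
Using z* = 1.282 for 80%, ME = 1.282 × 0.03122 = 0.04002.
p̂₁ − p̂₂ = -0.3384; interval -0.3384 ± 0.04002 gives (-0.378, -0.298).

(-0.378, -0.298)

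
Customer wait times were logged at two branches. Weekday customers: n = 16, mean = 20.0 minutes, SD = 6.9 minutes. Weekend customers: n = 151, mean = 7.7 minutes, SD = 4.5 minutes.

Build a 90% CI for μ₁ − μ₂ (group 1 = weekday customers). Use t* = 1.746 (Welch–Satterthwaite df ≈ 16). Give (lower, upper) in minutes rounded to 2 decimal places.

(9.22, 15.38)

Per-group SEs: s₁/√n₁ = 6.9/√16 = 1.7250, s₂/√n₂ = 4.5/√151 = 0.3662.
Unpooled SE of the difference: √(2.975625 + 0.13410244) = 1.7634.
Margin of error = t* · SE = 1.746 × 1.7634 = 3.0789.
x̄₁ − x̄₂ = 20.0 − 7.7 = 12.3000.
CI: 12.3000 ± 3.0789 = (9.22, 15.38).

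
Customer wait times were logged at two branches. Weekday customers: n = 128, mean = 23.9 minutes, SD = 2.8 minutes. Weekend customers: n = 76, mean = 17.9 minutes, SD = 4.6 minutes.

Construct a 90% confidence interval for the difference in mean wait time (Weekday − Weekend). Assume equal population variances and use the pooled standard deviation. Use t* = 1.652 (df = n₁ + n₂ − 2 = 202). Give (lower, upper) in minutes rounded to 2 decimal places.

Pooled variance s_p² = [127·2.8² + 75·4.6²] / (128+76−2) = 12.7855, so s_p = 3.5757.
SE_diff = s_p·√(1/n₁ + 1/n₂) = 3.5757·√(1/128 + 1/76) = 0.5178.
t* = 1.652; margin = 1.652 × 0.5178 = 0.8554.
Difference = 23.9 − 17.9 = 6.0000.
6.0000 ± 0.8554 → (5.14, 6.86).

(5.14, 6.86)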